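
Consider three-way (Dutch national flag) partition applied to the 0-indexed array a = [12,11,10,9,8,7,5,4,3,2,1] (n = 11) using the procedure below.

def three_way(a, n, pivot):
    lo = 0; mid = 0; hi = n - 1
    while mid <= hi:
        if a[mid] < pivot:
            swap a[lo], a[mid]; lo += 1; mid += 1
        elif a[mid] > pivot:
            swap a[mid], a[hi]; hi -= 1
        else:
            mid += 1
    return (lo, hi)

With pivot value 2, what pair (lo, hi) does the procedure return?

(1, 1)

pivot = 2; lo=0, mid=0, hi=10
a[mid]=12>2: swap a[0],a[10]; hi=9 → [1,11,10,9,8,7,5,4,3,2,12]
a[mid]=1<2: swap a[0],a[0]; lo=1,mid=1 → [1,11,10,9,8,7,5,4,3,2,12]
a[mid]=11>2: swap a[1],a[9]; hi=8 → [1,2,10,9,8,7,5,4,3,11,12]
a[mid]=2=2: mid=2
a[mid]=10>2: swap a[2],a[8]; hi=7 → [1,2,3,9,8,7,5,4,10,11,12]
a[mid]=3>2: swap a[2],a[7]; hi=6 → [1,2,4,9,8,7,5,3,10,11,12]
a[mid]=4>2: swap a[2],a[6]; hi=5 → [1,2,5,9,8,7,4,3,10,11,12]
a[mid]=5>2: swap a[2],a[5]; hi=4 → [1,2,7,9,8,5,4,3,10,11,12]
a[mid]=7>2: swap a[2],a[4]; hi=3 → [1,2,8,9,7,5,4,3,10,11,12]
a[mid]=8>2: swap a[2],a[3]; hi=2 → [1,2,9,8,7,5,4,3,10,11,12]
a[mid]=9>2: swap a[2],a[2]; hi=1 → [1,2,9,8,7,5,4,3,10,11,12]
end: lo=1, hi=1; a = [1,2,9,8,7,5,4,3,10,11,12]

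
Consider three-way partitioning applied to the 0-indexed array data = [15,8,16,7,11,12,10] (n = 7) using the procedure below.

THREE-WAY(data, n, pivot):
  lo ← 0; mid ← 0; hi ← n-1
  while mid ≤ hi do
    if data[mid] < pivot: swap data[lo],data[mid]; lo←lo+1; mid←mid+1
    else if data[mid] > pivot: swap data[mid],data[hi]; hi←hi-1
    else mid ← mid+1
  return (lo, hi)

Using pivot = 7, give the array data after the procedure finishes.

[7,16,8,11,12,10,15]

lo=0 mid=0 hi=6
15>7: swap(0,6), hi=5 ⇒ [10,8,16,7,11,12,15]
10>7: swap(0,5), hi=4 ⇒ [12,8,16,7,11,10,15]
12>7: swap(0,4), hi=3 ⇒ [11,8,16,7,12,10,15]
11>7: swap(0,3), hi=2 ⇒ [7,8,16,11,12,10,15]
7=7: mid=1
8>7: swap(1,2), hi=1 ⇒ [7,16,8,11,12,10,15]
16>7: swap(1,1), hi=0 ⇒ [7,16,8,11,12,10,15]
done. lo=0 hi=0; data=[7,16,8,11,12,10,15]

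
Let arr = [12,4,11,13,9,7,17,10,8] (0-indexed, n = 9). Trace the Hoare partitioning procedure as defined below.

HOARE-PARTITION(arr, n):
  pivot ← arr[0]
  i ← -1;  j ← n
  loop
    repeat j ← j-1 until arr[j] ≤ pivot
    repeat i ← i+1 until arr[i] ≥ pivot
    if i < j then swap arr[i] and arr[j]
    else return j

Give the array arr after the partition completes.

[8,4,11,10,9,7,17,13,12]

pivot=12
j stops at 8 (8), i stops at 0 (12); swap ⇒ [8,4,11,13,9,7,17,10,12]
j stops at 7 (10), i stops at 3 (13); swap ⇒ [8,4,11,10,9,7,17,13,12]
j stops at 5, i stops at 6; i≥j ⇒ return 5. arr=[8,4,11,10,9,7,17,13,12]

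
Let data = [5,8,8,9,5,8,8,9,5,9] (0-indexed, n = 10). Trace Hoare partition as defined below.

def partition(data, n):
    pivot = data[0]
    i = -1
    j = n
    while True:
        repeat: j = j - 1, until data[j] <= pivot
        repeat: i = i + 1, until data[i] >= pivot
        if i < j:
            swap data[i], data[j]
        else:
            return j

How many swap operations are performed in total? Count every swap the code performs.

2

pivot=5
j stops at 8 (5), i stops at 0 (5); swap ⇒ [5,8,8,9,5,8,8,9,5,9]
j stops at 4 (5), i stops at 1 (8); swap ⇒ [5,5,8,9,8,8,8,9,5,9]
j stops at 1, i stops at 2; i≥j ⇒ return 1. data=[5,5,8,9,8,8,8,9,5,9]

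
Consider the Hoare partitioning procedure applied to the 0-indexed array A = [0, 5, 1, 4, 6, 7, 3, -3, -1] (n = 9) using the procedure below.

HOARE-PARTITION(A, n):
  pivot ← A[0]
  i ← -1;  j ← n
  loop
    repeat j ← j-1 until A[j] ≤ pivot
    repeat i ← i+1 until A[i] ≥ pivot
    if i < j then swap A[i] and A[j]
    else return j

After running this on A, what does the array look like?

[-1, -3, 1, 4, 6, 7, 3, 5, 0]

pivot=0
j stops at 8 (-1), i stops at 0 (0); swap ⇒ [-1, 5, 1, 4, 6, 7, 3, -3, 0]
j stops at 7 (-3), i stops at 1 (5); swap ⇒ [-1, -3, 1, 4, 6, 7, 3, 5, 0]
j stops at 1, i stops at 2; i≥j ⇒ return 1. A=[-1, -3, 1, 4, 6, 7, 3, 5, 0]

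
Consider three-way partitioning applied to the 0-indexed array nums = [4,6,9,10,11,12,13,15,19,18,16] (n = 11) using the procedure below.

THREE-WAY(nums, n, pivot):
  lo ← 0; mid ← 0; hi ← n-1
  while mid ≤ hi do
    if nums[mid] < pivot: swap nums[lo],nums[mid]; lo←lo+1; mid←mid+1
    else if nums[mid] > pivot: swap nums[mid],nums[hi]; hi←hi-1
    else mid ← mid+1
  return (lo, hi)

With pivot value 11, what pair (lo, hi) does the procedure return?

pivot = 11; lo=0, mid=0, hi=10
nums[mid]=4<11: swap nums[0],nums[0]; lo=1,mid=1 → [4,6,9,10,11,12,13,15,19,18,16]
nums[mid]=6<11: swap nums[1],nums[1]; lo=2,mid=2 → [4,6,9,10,11,12,13,15,19,18,16]
nums[mid]=9<11: swap nums[2],nums[2]; lo=3,mid=3 → [4,6,9,10,11,12,13,15,19,18,16]
nums[mid]=10<11: swap nums[3],nums[3]; lo=4,mid=4 → [4,6,9,10,11,12,13,15,19,18,16]
nums[mid]=11=11: mid=5
nums[mid]=12>11: swap nums[5],nums[10]; hi=9 → [4,6,9,10,11,16,13,15,19,18,12]
nums[mid]=16>11: swap nums[5],nums[9]; hi=8 → [4,6,9,10,11,18,13,15,19,16,12]
nums[mid]=18>11: swap nums[5],nums[8]; hi=7 → [4,6,9,10,11,19,13,15,18,16,12]
nums[mid]=19>11: swap nums[5],nums[7]; hi=6 → [4,6,9,10,11,15,13,19,18,16,12]
nums[mid]=15>11: swap nums[5],nums[6]; hi=5 → [4,6,9,10,11,13,15,19,18,16,12]
nums[mid]=13>11: swap nums[5],nums[5]; hi=4 → [4,6,9,10,11,13,15,19,18,16,12]
end: lo=4, hi=4; nums = [4,6,9,10,11,13,15,19,18,16,12]

(4, 4)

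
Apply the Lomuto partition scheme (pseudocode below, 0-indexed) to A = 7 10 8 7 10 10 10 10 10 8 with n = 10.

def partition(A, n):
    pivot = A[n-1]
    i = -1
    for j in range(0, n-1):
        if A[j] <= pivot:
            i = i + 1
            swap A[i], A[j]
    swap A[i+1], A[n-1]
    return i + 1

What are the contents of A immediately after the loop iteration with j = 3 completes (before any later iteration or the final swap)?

7 8 7 10 10 10 10 10 10 8

pivot=8, i=-1
j=0: 7≤8, i=0, swap(0,0) ⇒ 7 10 8 7 10 10 10 10 10 8
j=1: 10>8, skip
j=2: 8≤8, i=1, swap(1,2) ⇒ 7 8 10 7 10 10 10 10 10 8
j=3: 7≤8, i=2, swap(2,3) ⇒ 7 8 7 10 10 10 10 10 10 8
(after j=3) A = 7 8 7 10 10 10 10 10 10 8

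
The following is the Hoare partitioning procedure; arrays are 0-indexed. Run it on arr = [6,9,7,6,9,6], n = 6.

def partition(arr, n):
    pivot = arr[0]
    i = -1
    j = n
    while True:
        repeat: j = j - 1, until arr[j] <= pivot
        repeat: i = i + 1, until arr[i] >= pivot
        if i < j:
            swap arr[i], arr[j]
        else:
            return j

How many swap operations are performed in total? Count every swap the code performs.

2

pivot=6
j stops at 5 (6), i stops at 0 (6); swap ⇒ [6,9,7,6,9,6]
j stops at 3 (6), i stops at 1 (9); swap ⇒ [6,6,7,9,9,6]
j stops at 1, i stops at 2; i≥j ⇒ return 1. arr=[6,6,7,9,9,6]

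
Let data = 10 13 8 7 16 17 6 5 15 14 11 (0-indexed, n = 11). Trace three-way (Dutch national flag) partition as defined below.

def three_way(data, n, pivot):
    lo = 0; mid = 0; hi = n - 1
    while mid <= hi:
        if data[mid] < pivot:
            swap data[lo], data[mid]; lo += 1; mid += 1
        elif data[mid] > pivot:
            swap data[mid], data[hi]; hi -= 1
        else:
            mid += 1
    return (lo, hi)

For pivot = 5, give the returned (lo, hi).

pivot = 5; lo=0, mid=0, hi=10
data[mid]=10>5: swap data[0],data[10]; hi=9 → 11 13 8 7 16 17 6 5 15 14 10
data[mid]=11>5: swap data[0],data[9]; hi=8 → 14 13 8 7 16 17 6 5 15 11 10
data[mid]=14>5: swap data[0],data[8]; hi=7 → 15 13 8 7 16 17 6 5 14 11 10
data[mid]=15>5: swap data[0],data[7]; hi=6 → 5 13 8 7 16 17 6 15 14 11 10
data[mid]=5=5: mid=1
data[mid]=13>5: swap data[1],data[6]; hi=5 → 5 6 8 7 16 17 13 15 14 11 10
data[mid]=6>5: swap data[1],data[5]; hi=4 → 5 17 8 7 16 6 13 15 14 11 10
data[mid]=17>5: swap data[1],data[4]; hi=3 → 5 16 8 7 17 6 13 15 14 11 10
data[mid]=16>5: swap data[1],data[3]; hi=2 → 5 7 8 16 17 6 13 15 14 11 10
data[mid]=7>5: swap data[1],data[2]; hi=1 → 5 8 7 16 17 6 13 15 14 11 10
data[mid]=8>5: swap data[1],data[1]; hi=0 → 5 8 7 16 17 6 13 15 14 11 10
end: lo=0, hi=0; data = 5 8 7 16 17 6 13 15 14 11 10

(0, 0)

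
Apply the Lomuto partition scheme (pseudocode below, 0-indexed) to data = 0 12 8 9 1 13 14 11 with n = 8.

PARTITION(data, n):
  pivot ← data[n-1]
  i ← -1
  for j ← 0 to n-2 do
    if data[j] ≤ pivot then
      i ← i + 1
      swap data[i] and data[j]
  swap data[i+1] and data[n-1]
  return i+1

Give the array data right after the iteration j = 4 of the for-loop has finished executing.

0 8 9 1 12 13 14 11

pivot=11, i=-1
j=0: 0≤11, i=0, swap(0,0) ⇒ 0 12 8 9 1 13 14 11
j=1: 12>11, skip
j=2: 8≤11, i=1, swap(1,2) ⇒ 0 8 12 9 1 13 14 11
j=3: 9≤11, i=2, swap(2,3) ⇒ 0 8 9 12 1 13 14 11
j=4: 1≤11, i=3, swap(3,4) ⇒ 0 8 9 1 12 13 14 11
(after j=4) data = 0 8 9 1 12 13 14 11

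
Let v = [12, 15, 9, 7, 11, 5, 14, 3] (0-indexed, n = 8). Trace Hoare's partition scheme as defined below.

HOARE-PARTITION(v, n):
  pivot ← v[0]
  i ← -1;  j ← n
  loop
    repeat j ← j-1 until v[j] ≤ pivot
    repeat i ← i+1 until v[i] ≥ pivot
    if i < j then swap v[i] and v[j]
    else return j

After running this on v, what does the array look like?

[3, 5, 9, 7, 11, 15, 14, 12]

pivot=12
j stops at 7 (3), i stops at 0 (12); swap ⇒ [3, 15, 9, 7, 11, 5, 14, 12]
j stops at 5 (5), i stops at 1 (15); swap ⇒ [3, 5, 9, 7, 11, 15, 14, 12]
j stops at 4, i stops at 5; i≥j ⇒ return 4. v=[3, 5, 9, 7, 11, 15, 14, 12]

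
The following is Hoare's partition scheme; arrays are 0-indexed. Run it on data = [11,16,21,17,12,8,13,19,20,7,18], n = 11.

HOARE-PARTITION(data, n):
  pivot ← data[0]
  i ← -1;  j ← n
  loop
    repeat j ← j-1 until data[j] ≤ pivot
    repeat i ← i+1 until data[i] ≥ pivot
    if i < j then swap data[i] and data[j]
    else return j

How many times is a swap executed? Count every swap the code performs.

pivot = data[0] = 11; i = -1, j = 11
j→9 (data[9]=7≤11), i→0 (data[0]=11≥11); i<j, swap → [7,16,21,17,12,8,13,19,20,11,18]
j→5 (data[5]=8≤11), i→1 (data[1]=16≥11); i<j, swap → [7,8,21,17,12,16,13,19,20,11,18]
j→1, i→2; i≥j, return j=1. data = [7,8,21,17,12,16,13,19,20,11,18]

2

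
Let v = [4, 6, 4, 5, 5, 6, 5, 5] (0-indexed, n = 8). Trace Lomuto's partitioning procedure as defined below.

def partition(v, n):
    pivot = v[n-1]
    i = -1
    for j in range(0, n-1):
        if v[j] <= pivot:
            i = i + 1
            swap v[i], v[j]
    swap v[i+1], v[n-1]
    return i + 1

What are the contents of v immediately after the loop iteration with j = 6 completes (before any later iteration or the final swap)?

[4, 4, 5, 5, 5, 6, 6, 5]

pivot=5, i=-1
j=0: 4≤5, i=0, swap(0,0) ⇒ [4, 6, 4, 5, 5, 6, 5, 5]
j=1: 6>5, skip
j=2: 4≤5, i=1, swap(1,2) ⇒ [4, 4, 6, 5, 5, 6, 5, 5]
j=3: 5≤5, i=2, swap(2,3) ⇒ [4, 4, 5, 6, 5, 6, 5, 5]
j=4: 5≤5, i=3, swap(3,4) ⇒ [4, 4, 5, 5, 6, 6, 5, 5]
j=5: 6>5, skip
j=6: 5≤5, i=4, swap(4,6) ⇒ [4, 4, 5, 5, 5, 6, 6, 5]
(after j=6) v = [4, 4, 5, 5, 5, 6, 6, 5]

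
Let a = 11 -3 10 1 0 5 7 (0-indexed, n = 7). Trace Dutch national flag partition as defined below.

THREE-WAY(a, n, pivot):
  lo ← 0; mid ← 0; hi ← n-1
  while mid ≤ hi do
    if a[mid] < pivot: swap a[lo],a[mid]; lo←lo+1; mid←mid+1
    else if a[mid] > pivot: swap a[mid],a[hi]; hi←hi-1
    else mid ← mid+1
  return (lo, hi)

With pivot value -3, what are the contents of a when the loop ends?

-3 10 1 0 5 7 11

lo=0 mid=0 hi=6
11>-3: swap(0,6), hi=5 ⇒ 7 -3 10 1 0 5 11
7>-3: swap(0,5), hi=4 ⇒ 5 -3 10 1 0 7 11
5>-3: swap(0,4), hi=3 ⇒ 0 -3 10 1 5 7 11
0>-3: swap(0,3), hi=2 ⇒ 1 -3 10 0 5 7 11
1>-3: swap(0,2), hi=1 ⇒ 10 -3 1 0 5 7 11
10>-3: swap(0,1), hi=0 ⇒ -3 10 1 0 5 7 11
-3=-3: mid=1
done. lo=0 hi=0; a=-3 10 1 0 5 7 11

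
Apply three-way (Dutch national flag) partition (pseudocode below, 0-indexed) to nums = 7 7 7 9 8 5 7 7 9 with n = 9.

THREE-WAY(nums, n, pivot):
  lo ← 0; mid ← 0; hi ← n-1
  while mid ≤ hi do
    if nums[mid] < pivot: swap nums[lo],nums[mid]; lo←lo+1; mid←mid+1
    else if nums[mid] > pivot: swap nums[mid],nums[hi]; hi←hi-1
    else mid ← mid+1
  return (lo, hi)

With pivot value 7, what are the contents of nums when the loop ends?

5 7 7 7 7 7 8 9 9

pivot = 7; lo=0, mid=0, hi=8
nums[mid]=7=7: mid=1
nums[mid]=7=7: mid=2
nums[mid]=7=7: mid=3
nums[mid]=9>7: swap nums[3],nums[8]; hi=7 → 7 7 7 9 8 5 7 7 9
nums[mid]=9>7: swap nums[3],nums[7]; hi=6 → 7 7 7 7 8 5 7 9 9
nums[mid]=7=7: mid=4
nums[mid]=8>7: swap nums[4],nums[6]; hi=5 → 7 7 7 7 7 5 8 9 9
nums[mid]=7=7: mid=5
nums[mid]=5<7: swap nums[0],nums[5]; lo=1,mid=6 → 5 7 7 7 7 7 8 9 9
end: lo=1, hi=5; nums = 5 7 7 7 7 7 8 9 9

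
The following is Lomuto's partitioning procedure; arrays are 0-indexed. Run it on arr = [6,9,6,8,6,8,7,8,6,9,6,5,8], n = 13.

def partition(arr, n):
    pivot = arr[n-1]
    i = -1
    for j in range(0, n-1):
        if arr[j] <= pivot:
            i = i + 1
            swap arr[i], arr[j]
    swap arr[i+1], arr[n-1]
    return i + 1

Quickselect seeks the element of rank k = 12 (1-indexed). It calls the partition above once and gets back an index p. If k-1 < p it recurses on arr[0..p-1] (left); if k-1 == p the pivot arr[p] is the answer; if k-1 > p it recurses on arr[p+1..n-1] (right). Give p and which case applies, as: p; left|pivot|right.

pivot = arr[12] = 8; i = -1
j=0: arr[0]=6 ≤ 8 → i=0, swap arr[0],arr[0] (no change) → [6,9,6,8,6,8,7,8,6,9,6,5,8]
j=1: arr[1]=9 > 8 → no swap
j=2: arr[2]=6 ≤ 8 → i=1, swap arr[1],arr[2] → [6,6,9,8,6,8,7,8,6,9,6,5,8]
j=3: arr[3]=8 ≤ 8 → i=2, swap arr[2],arr[3] → [6,6,8,9,6,8,7,8,6,9,6,5,8]
j=4: arr[4]=6 ≤ 8 → i=3, swap arr[3],arr[4] → [6,6,8,6,9,8,7,8,6,9,6,5,8]
j=5: arr[5]=8 ≤ 8 → i=4, swap arr[4],arr[5] → [6,6,8,6,8,9,7,8,6,9,6,5,8]
j=6: arr[6]=7 ≤ 8 → i=5, swap arr[5],arr[6] → [6,6,8,6,8,7,9,8,6,9,6,5,8]
j=7: arr[7]=8 ≤ 8 → i=6, swap arr[6],arr[7] → [6,6,8,6,8,7,8,9,6,9,6,5,8]
j=8: arr[8]=6 ≤ 8 → i=7, swap arr[7],arr[8] → [6,6,8,6,8,7,8,6,9,9,6,5,8]
j=9: arr[9]=9 > 8 → no swap
j=10: arr[10]=6 ≤ 8 → i=8, swap arr[8],arr[10] → [6,6,8,6,8,7,8,6,6,9,9,5,8]
j=11: arr[11]=5 ≤ 8 → i=9, swap arr[9],arr[11] → [6,6,8,6,8,7,8,6,6,5,9,9,8]
final swap arr[10],arr[12] → [6,6,8,6,8,7,8,6,6,5,8,9,9]; return 10
p = 10; k-1 = 11 > 10 ⇒ right

10; right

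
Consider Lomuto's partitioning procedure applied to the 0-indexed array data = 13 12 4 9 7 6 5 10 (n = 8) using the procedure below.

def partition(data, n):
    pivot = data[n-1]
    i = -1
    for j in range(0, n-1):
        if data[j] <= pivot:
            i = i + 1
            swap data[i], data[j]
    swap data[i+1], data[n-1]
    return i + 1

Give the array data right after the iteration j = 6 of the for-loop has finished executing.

pivot=10, i=-1
j=0: 13>10, skip
j=1: 12>10, skip
j=2: 4≤10, i=0, swap(0,2) ⇒ 4 12 13 9 7 6 5 10
j=3: 9≤10, i=1, swap(1,3) ⇒ 4 9 13 12 7 6 5 10
j=4: 7≤10, i=2, swap(2,4) ⇒ 4 9 7 12 13 6 5 10
j=5: 6≤10, i=3, swap(3,5) ⇒ 4 9 7 6 13 12 5 10
j=6: 5≤10, i=4, swap(4,6) ⇒ 4 9 7 6 5 12 13 10
(after j=6) data = 4 9 7 6 5 12 13 10

4 9 7 6 5 12 13 10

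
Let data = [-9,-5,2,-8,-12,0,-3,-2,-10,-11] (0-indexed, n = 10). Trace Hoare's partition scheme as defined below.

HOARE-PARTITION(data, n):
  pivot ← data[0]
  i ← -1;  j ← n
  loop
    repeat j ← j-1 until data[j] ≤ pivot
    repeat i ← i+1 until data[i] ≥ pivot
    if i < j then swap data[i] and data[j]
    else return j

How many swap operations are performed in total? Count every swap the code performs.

3

pivot = data[0] = -9; i = -1, j = 10
j→9 (data[9]=-11≤-9), i→0 (data[0]=-9≥-9); i<j, swap → [-11,-5,2,-8,-12,0,-3,-2,-10,-9]
j→8 (data[8]=-10≤-9), i→1 (data[1]=-5≥-9); i<j, swap → [-11,-10,2,-8,-12,0,-3,-2,-5,-9]
j→4 (data[4]=-12≤-9), i→2 (data[2]=2≥-9); i<j, swap → [-11,-10,-12,-8,2,0,-3,-2,-5,-9]
j→2, i→3; i≥j, return j=2. data = [-11,-10,-12,-8,2,0,-3,-2,-5,-9]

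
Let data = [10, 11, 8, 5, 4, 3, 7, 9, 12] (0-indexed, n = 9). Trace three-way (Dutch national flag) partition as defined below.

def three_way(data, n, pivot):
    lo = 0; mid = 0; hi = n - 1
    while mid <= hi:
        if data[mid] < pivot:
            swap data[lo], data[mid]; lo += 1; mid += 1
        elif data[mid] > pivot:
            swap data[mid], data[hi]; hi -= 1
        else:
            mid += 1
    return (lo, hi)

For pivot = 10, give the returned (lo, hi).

pivot = 10; lo=0, mid=0, hi=8
data[mid]=10=10: mid=1
data[mid]=11>10: swap data[1],data[8]; hi=7 → [10, 12, 8, 5, 4, 3, 7, 9, 11]
data[mid]=12>10: swap data[1],data[7]; hi=6 → [10, 9, 8, 5, 4, 3, 7, 12, 11]
data[mid]=9<10: swap data[0],data[1]; lo=1,mid=2 → [9, 10, 8, 5, 4, 3, 7, 12, 11]
data[mid]=8<10: swap data[1],data[2]; lo=2,mid=3 → [9, 8, 10, 5, 4, 3, 7, 12, 11]
data[mid]=5<10: swap data[2],data[3]; lo=3,mid=4 → [9, 8, 5, 10, 4, 3, 7, 12, 11]
data[mid]=4<10: swap data[3],data[4]; lo=4,mid=5 → [9, 8, 5, 4, 10, 3, 7, 12, 11]
data[mid]=3<10: swap data[4],data[5]; lo=5,mid=6 → [9, 8, 5, 4, 3, 10, 7, 12, 11]
data[mid]=7<10: swap data[5],data[6]; lo=6,mid=7 → [9, 8, 5, 4, 3, 7, 10, 12, 11]
end: lo=6, hi=6; data = [9, 8, 5, 4, 3, 7, 10, 12, 11]

(6, 6)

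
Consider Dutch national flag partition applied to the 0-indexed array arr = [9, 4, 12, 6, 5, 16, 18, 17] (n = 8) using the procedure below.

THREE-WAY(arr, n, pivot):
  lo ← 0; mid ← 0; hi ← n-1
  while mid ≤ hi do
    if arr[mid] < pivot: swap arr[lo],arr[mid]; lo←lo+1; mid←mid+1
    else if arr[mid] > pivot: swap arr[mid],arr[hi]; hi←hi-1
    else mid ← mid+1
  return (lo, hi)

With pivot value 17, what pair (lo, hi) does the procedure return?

pivot = 17; lo=0, mid=0, hi=7
arr[mid]=9<17: swap arr[0],arr[0]; lo=1,mid=1 → [9, 4, 12, 6, 5, 16, 18, 17]
arr[mid]=4<17: swap arr[1],arr[1]; lo=2,mid=2 → [9, 4, 12, 6, 5, 16, 18, 17]
arr[mid]=12<17: swap arr[2],arr[2]; lo=3,mid=3 → [9, 4, 12, 6, 5, 16, 18, 17]
arr[mid]=6<17: swap arr[3],arr[3]; lo=4,mid=4 → [9, 4, 12, 6, 5, 16, 18, 17]
arr[mid]=5<17: swap arr[4],arr[4]; lo=5,mid=5 → [9, 4, 12, 6, 5, 16, 18, 17]
arr[mid]=16<17: swap arr[5],arr[5]; lo=6,mid=6 → [9, 4, 12, 6, 5, 16, 18, 17]
arr[mid]=18>17: swap arr[6],arr[7]; hi=6 → [9, 4, 12, 6, 5, 16, 17, 18]
arr[mid]=17=17: mid=7
end: lo=6, hi=6; arr = [9, 4, 12, 6, 5, 16, 17, 18]

(6, 6)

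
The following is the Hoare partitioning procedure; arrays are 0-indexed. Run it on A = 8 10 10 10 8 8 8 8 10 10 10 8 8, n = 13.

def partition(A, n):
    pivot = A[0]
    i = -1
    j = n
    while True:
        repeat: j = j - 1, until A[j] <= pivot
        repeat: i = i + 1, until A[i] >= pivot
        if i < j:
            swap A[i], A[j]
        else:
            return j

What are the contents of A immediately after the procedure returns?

pivot=8
j stops at 12 (8), i stops at 0 (8); swap ⇒ 8 10 10 10 8 8 8 8 10 10 10 8 8
j stops at 11 (8), i stops at 1 (10); swap ⇒ 8 8 10 10 8 8 8 8 10 10 10 10 8
j stops at 7 (8), i stops at 2 (10); swap ⇒ 8 8 8 10 8 8 8 10 10 10 10 10 8
j stops at 6 (8), i stops at 3 (10); swap ⇒ 8 8 8 8 8 8 10 10 10 10 10 10 8
j stops at 5 (8), i stops at 4 (8); swap ⇒ 8 8 8 8 8 8 10 10 10 10 10 10 8
j stops at 4, i stops at 5; i≥j ⇒ return 4. A=8 8 8 8 8 8 10 10 10 10 10 10 8

8 8 8 8 8 8 10 10 10 10 10 10 8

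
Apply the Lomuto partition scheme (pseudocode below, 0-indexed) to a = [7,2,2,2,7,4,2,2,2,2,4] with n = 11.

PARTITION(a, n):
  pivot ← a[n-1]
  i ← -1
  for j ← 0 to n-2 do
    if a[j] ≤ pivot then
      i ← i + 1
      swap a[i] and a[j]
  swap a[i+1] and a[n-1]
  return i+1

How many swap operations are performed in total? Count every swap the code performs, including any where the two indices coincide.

9

pivot=4, i=-1
j=0: 7>4, skip
j=1: 2≤4, i=0, swap(0,1) ⇒ [2,7,2,2,7,4,2,2,2,2,4]
j=2: 2≤4, i=1, swap(1,2) ⇒ [2,2,7,2,7,4,2,2,2,2,4]
j=3: 2≤4, i=2, swap(2,3) ⇒ [2,2,2,7,7,4,2,2,2,2,4]
j=4: 7>4, skip
j=5: 4≤4, i=3, swap(3,5) ⇒ [2,2,2,4,7,7,2,2,2,2,4]
j=6: 2≤4, i=4, swap(4,6) ⇒ [2,2,2,4,2,7,7,2,2,2,4]
j=7: 2≤4, i=5, swap(5,7) ⇒ [2,2,2,4,2,2,7,7,2,2,4]
j=8: 2≤4, i=6, swap(6,8) ⇒ [2,2,2,4,2,2,2,7,7,2,4]
j=9: 2≤4, i=7, swap(7,9) ⇒ [2,2,2,4,2,2,2,2,7,7,4]
swap(8,10) ⇒ [2,2,2,4,2,2,2,2,4,7,7]; return 8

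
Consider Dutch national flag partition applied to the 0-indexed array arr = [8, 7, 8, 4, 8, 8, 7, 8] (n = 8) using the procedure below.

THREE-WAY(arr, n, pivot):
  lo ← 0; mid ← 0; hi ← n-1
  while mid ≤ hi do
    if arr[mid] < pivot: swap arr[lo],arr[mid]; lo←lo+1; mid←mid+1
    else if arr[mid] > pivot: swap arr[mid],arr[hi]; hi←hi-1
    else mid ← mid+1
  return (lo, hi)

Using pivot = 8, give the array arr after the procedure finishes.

pivot = 8; lo=0, mid=0, hi=7
arr[mid]=8=8: mid=1
arr[mid]=7<8: swap arr[0],arr[1]; lo=1,mid=2 → [7, 8, 8, 4, 8, 8, 7, 8]
arr[mid]=8=8: mid=3
arr[mid]=4<8: swap arr[1],arr[3]; lo=2,mid=4 → [7, 4, 8, 8, 8, 8, 7, 8]
arr[mid]=8=8: mid=5
arr[mid]=8=8: mid=6
arr[mid]=7<8: swap arr[2],arr[6]; lo=3,mid=7 → [7, 4, 7, 8, 8, 8, 8, 8]
arr[mid]=8=8: mid=8
end: lo=3, hi=7; arr = [7, 4, 7, 8, 8, 8, 8, 8]

[7, 4, 7, 8, 8, 8, 8, 8]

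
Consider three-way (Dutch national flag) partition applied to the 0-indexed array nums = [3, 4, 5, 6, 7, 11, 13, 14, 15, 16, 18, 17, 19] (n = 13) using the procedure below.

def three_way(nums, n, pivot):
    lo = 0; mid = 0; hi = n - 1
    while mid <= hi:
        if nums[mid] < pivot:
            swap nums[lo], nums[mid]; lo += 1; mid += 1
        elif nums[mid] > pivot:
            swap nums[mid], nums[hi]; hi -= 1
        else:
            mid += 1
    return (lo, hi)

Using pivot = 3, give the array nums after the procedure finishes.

[3, 5, 6, 7, 11, 13, 14, 15, 16, 18, 17, 19, 4]

lo=0 mid=0 hi=12
3=3: mid=1
4>3: swap(1,12), hi=11 ⇒ [3, 19, 5, 6, 7, 11, 13, 14, 15, 16, 18, 17, 4]
19>3: swap(1,11), hi=10 ⇒ [3, 17, 5, 6, 7, 11, 13, 14, 15, 16, 18, 19, 4]
17>3: swap(1,10), hi=9 ⇒ [3, 18, 5, 6, 7, 11, 13, 14, 15, 16, 17, 19, 4]
18>3: swap(1,9), hi=8 ⇒ [3, 16, 5, 6, 7, 11, 13, 14, 15, 18, 17, 19, 4]
16>3: swap(1,8), hi=7 ⇒ [3, 15, 5, 6, 7, 11, 13, 14, 16, 18, 17, 19, 4]
15>3: swap(1,7), hi=6 ⇒ [3, 14, 5, 6, 7, 11, 13, 15, 16, 18, 17, 19, 4]
14>3: swap(1,6), hi=5 ⇒ [3, 13, 5, 6, 7, 11, 14, 15, 16, 18, 17, 19, 4]
13>3: swap(1,5), hi=4 ⇒ [3, 11, 5, 6, 7, 13, 14, 15, 16, 18, 17, 19, 4]
11>3: swap(1,4), hi=3 ⇒ [3, 7, 5, 6, 11, 13, 14, 15, 16, 18, 17, 19, 4]
7>3: swap(1,3), hi=2 ⇒ [3, 6, 5, 7, 11, 13, 14, 15, 16, 18, 17, 19, 4]
6>3: swap(1,2), hi=1 ⇒ [3, 5, 6, 7, 11, 13, 14, 15, 16, 18, 17, 19, 4]
5>3: swap(1,1), hi=0 ⇒ [3, 5, 6, 7, 11, 13, 14, 15, 16, 18, 17, 19, 4]
done. lo=0 hi=0; nums=[3, 5, 6, 7, 11, 13, 14, 15, 16, 18, 17, 19, 4]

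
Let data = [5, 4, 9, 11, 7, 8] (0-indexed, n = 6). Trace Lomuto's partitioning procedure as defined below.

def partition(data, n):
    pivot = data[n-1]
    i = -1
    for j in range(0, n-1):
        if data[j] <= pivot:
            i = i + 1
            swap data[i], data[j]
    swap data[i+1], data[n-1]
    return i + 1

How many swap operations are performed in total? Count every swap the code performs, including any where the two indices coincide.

4

pivot = data[5] = 8; i = -1
j=0: data[0]=5 ≤ 8 → i=0, swap data[0],data[0] (no change) → [5, 4, 9, 11, 7, 8]
j=1: data[1]=4 ≤ 8 → i=1, swap data[1],data[1] (no change) → [5, 4, 9, 11, 7, 8]
j=2: data[2]=9 > 8 → no swap
j=3: data[3]=11 > 8 → no swap
j=4: data[4]=7 ≤ 8 → i=2, swap data[2],data[4] → [5, 4, 7, 11, 9, 8]
final swap data[3],data[5] → [5, 4, 7, 8, 9, 11]; return 3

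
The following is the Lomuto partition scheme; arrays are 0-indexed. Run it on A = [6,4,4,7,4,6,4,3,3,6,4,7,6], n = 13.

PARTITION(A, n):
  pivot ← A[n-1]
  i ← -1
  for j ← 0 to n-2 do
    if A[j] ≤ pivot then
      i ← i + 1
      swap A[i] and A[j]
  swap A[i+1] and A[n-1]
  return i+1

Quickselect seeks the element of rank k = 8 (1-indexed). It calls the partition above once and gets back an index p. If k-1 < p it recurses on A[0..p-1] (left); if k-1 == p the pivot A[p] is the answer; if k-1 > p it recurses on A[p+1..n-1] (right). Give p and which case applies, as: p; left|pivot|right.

pivot = A[12] = 6; i = -1
j=0: A[0]=6 ≤ 6 → i=0, swap A[0],A[0] (no change) → [6,4,4,7,4,6,4,3,3,6,4,7,6]
j=1: A[1]=4 ≤ 6 → i=1, swap A[1],A[1] (no change) → [6,4,4,7,4,6,4,3,3,6,4,7,6]
j=2: A[2]=4 ≤ 6 → i=2, swap A[2],A[2] (no change) → [6,4,4,7,4,6,4,3,3,6,4,7,6]
j=3: A[3]=7 > 6 → no swap
j=4: A[4]=4 ≤ 6 → i=3, swap A[3],A[4] → [6,4,4,4,7,6,4,3,3,6,4,7,6]
j=5: A[5]=6 ≤ 6 → i=4, swap A[4],A[5] → [6,4,4,4,6,7,4,3,3,6,4,7,6]
j=6: A[6]=4 ≤ 6 → i=5, swap A[5],A[6] → [6,4,4,4,6,4,7,3,3,6,4,7,6]
j=7: A[7]=3 ≤ 6 → i=6, swap A[6],A[7] → [6,4,4,4,6,4,3,7,3,6,4,7,6]
j=8: A[8]=3 ≤ 6 → i=7, swap A[7],A[8] → [6,4,4,4,6,4,3,3,7,6,4,7,6]
j=9: A[9]=6 ≤ 6 → i=8, swap A[8],A[9] → [6,4,4,4,6,4,3,3,6,7,4,7,6]
j=10: A[10]=4 ≤ 6 → i=9, swap A[9],A[10] → [6,4,4,4,6,4,3,3,6,4,7,7,6]
j=11: A[11]=7 > 6 → no swap
final swap A[10],A[12] → [6,4,4,4,6,4,3,3,6,4,6,7,7]; return 10
p = 10; k-1 = 7 < 10 ⇒ left

10; left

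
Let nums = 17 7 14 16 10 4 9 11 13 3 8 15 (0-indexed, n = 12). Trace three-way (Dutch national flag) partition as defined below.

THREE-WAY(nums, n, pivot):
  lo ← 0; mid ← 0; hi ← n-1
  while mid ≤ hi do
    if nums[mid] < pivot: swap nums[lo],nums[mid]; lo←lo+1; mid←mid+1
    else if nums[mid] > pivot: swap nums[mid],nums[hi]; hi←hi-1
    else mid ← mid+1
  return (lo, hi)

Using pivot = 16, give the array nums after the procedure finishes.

15 7 14 10 4 9 11 13 3 8 16 17

pivot = 16; lo=0, mid=0, hi=11
nums[mid]=17>16: swap nums[0],nums[11]; hi=10 → 15 7 14 16 10 4 9 11 13 3 8 17
nums[mid]=15<16: swap nums[0],nums[0]; lo=1,mid=1 → 15 7 14 16 10 4 9 11 13 3 8 17
nums[mid]=7<16: swap nums[1],nums[1]; lo=2,mid=2 → 15 7 14 16 10 4 9 11 13 3 8 17
nums[mid]=14<16: swap nums[2],nums[2]; lo=3,mid=3 → 15 7 14 16 10 4 9 11 13 3 8 17
nums[mid]=16=16: mid=4
nums[mid]=10<16: swap nums[3],nums[4]; lo=4,mid=5 → 15 7 14 10 16 4 9 11 13 3 8 17
nums[mid]=4<16: swap nums[4],nums[5]; lo=5,mid=6 → 15 7 14 10 4 16 9 11 13 3 8 17
nums[mid]=9<16: swap nums[5],nums[6]; lo=6,mid=7 → 15 7 14 10 4 9 16 11 13 3 8 17
nums[mid]=11<16: swap nums[6],nums[7]; lo=7,mid=8 → 15 7 14 10 4 9 11 16 13 3 8 17
nums[mid]=13<16: swap nums[7],nums[8]; lo=8,mid=9 → 15 7 14 10 4 9 11 13 16 3 8 17
nums[mid]=3<16: swap nums[8],nums[9]; lo=9,mid=10 → 15 7 14 10 4 9 11 13 3 16 8 17
nums[mid]=8<16: swap nums[9],nums[10]; lo=10,mid=11 → 15 7 14 10 4 9 11 13 3 8 16 17
end: lo=10, hi=10; nums = 15 7 14 10 4 9 11 13 3 8 16 17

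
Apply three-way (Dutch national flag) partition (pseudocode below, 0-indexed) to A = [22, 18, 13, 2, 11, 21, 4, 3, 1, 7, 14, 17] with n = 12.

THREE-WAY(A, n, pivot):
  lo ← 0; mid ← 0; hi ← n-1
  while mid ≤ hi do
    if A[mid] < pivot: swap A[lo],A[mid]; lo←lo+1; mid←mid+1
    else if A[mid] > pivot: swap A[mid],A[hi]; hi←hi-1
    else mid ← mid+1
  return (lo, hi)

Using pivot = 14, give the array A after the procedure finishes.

[7, 13, 2, 11, 1, 4, 3, 14, 21, 18, 17, 22]

pivot = 14; lo=0, mid=0, hi=11
A[mid]=22>14: swap A[0],A[11]; hi=10 → [17, 18, 13, 2, 11, 21, 4, 3, 1, 7, 14, 22]
A[mid]=17>14: swap A[0],A[10]; hi=9 → [14, 18, 13, 2, 11, 21, 4, 3, 1, 7, 17, 22]
A[mid]=14=14: mid=1
A[mid]=18>14: swap A[1],A[9]; hi=8 → [14, 7, 13, 2, 11, 21, 4, 3, 1, 18, 17, 22]
A[mid]=7<14: swap A[0],A[1]; lo=1,mid=2 → [7, 14, 13, 2, 11, 21, 4, 3, 1, 18, 17, 22]
A[mid]=13<14: swap A[1],A[2]; lo=2,mid=3 → [7, 13, 14, 2, 11, 21, 4, 3, 1, 18, 17, 22]
A[mid]=2<14: swap A[2],A[3]; lo=3,mid=4 → [7, 13, 2, 14, 11, 21, 4, 3, 1, 18, 17, 22]
A[mid]=11<14: swap A[3],A[4]; lo=4,mid=5 → [7, 13, 2, 11, 14, 21, 4, 3, 1, 18, 17, 22]
A[mid]=21>14: swap A[5],A[8]; hi=7 → [7, 13, 2, 11, 14, 1, 4, 3, 21, 18, 17, 22]
A[mid]=1<14: swap A[4],A[5]; lo=5,mid=6 → [7, 13, 2, 11, 1, 14, 4, 3, 21, 18, 17, 22]
A[mid]=4<14: swap A[5],A[6]; lo=6,mid=7 → [7, 13, 2, 11, 1, 4, 14, 3, 21, 18, 17, 22]
A[mid]=3<14: swap A[6],A[7]; lo=7,mid=8 → [7, 13, 2, 11, 1, 4, 3, 14, 21, 18, 17, 22]
end: lo=7, hi=7; A = [7, 13, 2, 11, 1, 4, 3, 14, 21, 18, 17, 22]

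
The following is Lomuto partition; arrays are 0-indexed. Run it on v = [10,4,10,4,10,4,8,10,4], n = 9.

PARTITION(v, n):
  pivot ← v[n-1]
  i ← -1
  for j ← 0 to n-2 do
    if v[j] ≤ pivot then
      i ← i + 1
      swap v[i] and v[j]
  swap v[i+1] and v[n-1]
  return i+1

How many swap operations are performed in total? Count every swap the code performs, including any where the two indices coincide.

4

pivot = v[8] = 4; i = -1
j=0: v[0]=10 > 4 → no swap
j=1: v[1]=4 ≤ 4 → i=0, swap v[0],v[1] → [4,10,10,4,10,4,8,10,4]
j=2: v[2]=10 > 4 → no swap
j=3: v[3]=4 ≤ 4 → i=1, swap v[1],v[3] → [4,4,10,10,10,4,8,10,4]
j=4: v[4]=10 > 4 → no swap
j=5: v[5]=4 ≤ 4 → i=2, swap v[2],v[5] → [4,4,4,10,10,10,8,10,4]
j=6: v[6]=8 > 4 → no swap
j=7: v[7]=10 > 4 → no swap
final swap v[3],v[8] → [4,4,4,4,10,10,8,10,10]; return 3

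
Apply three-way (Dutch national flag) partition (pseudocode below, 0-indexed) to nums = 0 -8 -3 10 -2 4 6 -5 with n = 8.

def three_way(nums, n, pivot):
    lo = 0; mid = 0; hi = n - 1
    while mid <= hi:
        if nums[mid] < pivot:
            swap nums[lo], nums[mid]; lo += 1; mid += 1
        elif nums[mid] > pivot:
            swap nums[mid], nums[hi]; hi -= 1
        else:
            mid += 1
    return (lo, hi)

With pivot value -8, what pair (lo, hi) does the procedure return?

(0, 0)

lo=0 mid=0 hi=7
0>-8: swap(0,7), hi=6 ⇒ -5 -8 -3 10 -2 4 6 0
-5>-8: swap(0,6), hi=5 ⇒ 6 -8 -3 10 -2 4 -5 0
6>-8: swap(0,5), hi=4 ⇒ 4 -8 -3 10 -2 6 -5 0
4>-8: swap(0,4), hi=3 ⇒ -2 -8 -3 10 4 6 -5 0
-2>-8: swap(0,3), hi=2 ⇒ 10 -8 -3 -2 4 6 -5 0
10>-8: swap(0,2), hi=1 ⇒ -3 -8 10 -2 4 6 -5 0
-3>-8: swap(0,1), hi=0 ⇒ -8 -3 10 -2 4 6 -5 0
-8=-8: mid=1
done. lo=0 hi=0; nums=-8 -3 10 -2 4 6 -5 0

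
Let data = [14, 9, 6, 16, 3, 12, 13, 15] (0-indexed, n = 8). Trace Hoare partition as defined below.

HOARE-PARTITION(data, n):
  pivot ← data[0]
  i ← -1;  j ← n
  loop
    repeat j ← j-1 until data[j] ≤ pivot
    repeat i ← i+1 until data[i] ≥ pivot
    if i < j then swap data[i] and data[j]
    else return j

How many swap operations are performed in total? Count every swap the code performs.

2

pivot = data[0] = 14; i = -1, j = 8
j→6 (data[6]=13≤14), i→0 (data[0]=14≥14); i<j, swap → [13, 9, 6, 16, 3, 12, 14, 15]
j→5 (data[5]=12≤14), i→3 (data[3]=16≥14); i<j, swap → [13, 9, 6, 12, 3, 16, 14, 15]
j→4, i→5; i≥j, return j=4. data = [13, 9, 6, 12, 3, 16, 14, 15]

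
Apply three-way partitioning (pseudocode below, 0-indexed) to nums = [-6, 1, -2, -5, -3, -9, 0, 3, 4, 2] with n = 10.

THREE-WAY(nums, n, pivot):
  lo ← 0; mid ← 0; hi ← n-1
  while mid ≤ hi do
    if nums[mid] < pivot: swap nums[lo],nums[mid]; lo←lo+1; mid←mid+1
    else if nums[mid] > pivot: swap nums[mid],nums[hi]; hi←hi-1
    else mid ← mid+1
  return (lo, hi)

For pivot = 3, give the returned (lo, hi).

lo=0 mid=0 hi=9
-6<3: swap(0,0), lo=1 mid=1 ⇒ [-6, 1, -2, -5, -3, -9, 0, 3, 4, 2]
1<3: swap(1,1), lo=2 mid=2 ⇒ [-6, 1, -2, -5, -3, -9, 0, 3, 4, 2]
-2<3: swap(2,2), lo=3 mid=3 ⇒ [-6, 1, -2, -5, -3, -9, 0, 3, 4, 2]
-5<3: swap(3,3), lo=4 mid=4 ⇒ [-6, 1, -2, -5, -3, -9, 0, 3, 4, 2]
-3<3: swap(4,4), lo=5 mid=5 ⇒ [-6, 1, -2, -5, -3, -9, 0, 3, 4, 2]
-9<3: swap(5,5), lo=6 mid=6 ⇒ [-6, 1, -2, -5, -3, -9, 0, 3, 4, 2]
0<3: swap(6,6), lo=7 mid=7 ⇒ [-6, 1, -2, -5, -3, -9, 0, 3, 4, 2]
3=3: mid=8
4>3: swap(8,9), hi=8 ⇒ [-6, 1, -2, -5, -3, -9, 0, 3, 2, 4]
2<3: swap(7,8), lo=8 mid=9 ⇒ [-6, 1, -2, -5, -3, -9, 0, 2, 3, 4]
done. lo=8 hi=8; nums=[-6, 1, -2, -5, -3, -9, 0, 2, 3, 4]

(8, 8)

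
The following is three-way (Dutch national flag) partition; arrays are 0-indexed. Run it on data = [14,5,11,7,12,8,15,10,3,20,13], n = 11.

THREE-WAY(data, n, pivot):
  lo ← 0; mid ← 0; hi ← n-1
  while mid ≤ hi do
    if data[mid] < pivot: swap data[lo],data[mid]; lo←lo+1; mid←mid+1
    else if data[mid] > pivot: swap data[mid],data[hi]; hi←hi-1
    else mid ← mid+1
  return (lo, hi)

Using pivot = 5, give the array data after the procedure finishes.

pivot = 5; lo=0, mid=0, hi=10
data[mid]=14>5: swap data[0],data[10]; hi=9 → [13,5,11,7,12,8,15,10,3,20,14]
data[mid]=13>5: swap data[0],data[9]; hi=8 → [20,5,11,7,12,8,15,10,3,13,14]
data[mid]=20>5: swap data[0],data[8]; hi=7 → [3,5,11,7,12,8,15,10,20,13,14]
data[mid]=3<5: swap data[0],data[0]; lo=1,mid=1 → [3,5,11,7,12,8,15,10,20,13,14]
data[mid]=5=5: mid=2
data[mid]=11>5: swap data[2],data[7]; hi=6 → [3,5,10,7,12,8,15,11,20,13,14]
data[mid]=10>5: swap data[2],data[6]; hi=5 → [3,5,15,7,12,8,10,11,20,13,14]
data[mid]=15>5: swap data[2],data[5]; hi=4 → [3,5,8,7,12,15,10,11,20,13,14]
data[mid]=8>5: swap data[2],data[4]; hi=3 → [3,5,12,7,8,15,10,11,20,13,14]
data[mid]=12>5: swap data[2],data[3]; hi=2 → [3,5,7,12,8,15,10,11,20,13,14]
data[mid]=7>5: swap data[2],data[2]; hi=1 → [3,5,7,12,8,15,10,11,20,13,14]
end: lo=1, hi=1; data = [3,5,7,12,8,15,10,11,20,13,14]

[3,5,7,12,8,15,10,11,20,13,14]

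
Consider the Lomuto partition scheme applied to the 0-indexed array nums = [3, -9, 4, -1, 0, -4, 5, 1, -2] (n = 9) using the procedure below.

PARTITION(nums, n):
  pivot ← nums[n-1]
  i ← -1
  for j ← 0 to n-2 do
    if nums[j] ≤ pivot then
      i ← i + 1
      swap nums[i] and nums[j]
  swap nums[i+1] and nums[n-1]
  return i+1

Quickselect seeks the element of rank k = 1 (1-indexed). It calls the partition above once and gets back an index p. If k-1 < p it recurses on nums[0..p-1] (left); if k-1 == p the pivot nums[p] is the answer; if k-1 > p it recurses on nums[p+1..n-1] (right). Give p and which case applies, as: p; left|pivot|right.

pivot = nums[8] = -2; i = -1
j=0: nums[0]=3 > -2 → no swap
j=1: nums[1]=-9 ≤ -2 → i=0, swap nums[0],nums[1] → [-9, 3, 4, -1, 0, -4, 5, 1, -2]
j=2: nums[2]=4 > -2 → no swap
j=3: nums[3]=-1 > -2 → no swap
j=4: nums[4]=0 > -2 → no swap
j=5: nums[5]=-4 ≤ -2 → i=1, swap nums[1],nums[5] → [-9, -4, 4, -1, 0, 3, 5, 1, -2]
j=6: nums[6]=5 > -2 → no swap
j=7: nums[7]=1 > -2 → no swap
final swap nums[2],nums[8] → [-9, -4, -2, -1, 0, 3, 5, 1, 4]; return 2
p = 2; k-1 = 0 < 2 ⇒ left

2; left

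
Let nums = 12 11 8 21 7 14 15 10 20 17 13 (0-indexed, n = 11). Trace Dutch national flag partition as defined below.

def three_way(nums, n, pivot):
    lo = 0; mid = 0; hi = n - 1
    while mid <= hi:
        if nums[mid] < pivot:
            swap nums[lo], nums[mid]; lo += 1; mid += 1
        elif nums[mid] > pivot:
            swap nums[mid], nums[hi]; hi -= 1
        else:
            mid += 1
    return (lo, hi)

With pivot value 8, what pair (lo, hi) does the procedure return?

(1, 1)

lo=0 mid=0 hi=10
12>8: swap(0,10), hi=9 ⇒ 13 11 8 21 7 14 15 10 20 17 12
13>8: swap(0,9), hi=8 ⇒ 17 11 8 21 7 14 15 10 20 13 12
17>8: swap(0,8), hi=7 ⇒ 20 11 8 21 7 14 15 10 17 13 12
20>8: swap(0,7), hi=6 ⇒ 10 11 8 21 7 14 15 20 17 13 12
10>8: swap(0,6), hi=5 ⇒ 15 11 8 21 7 14 10 20 17 13 12
15>8: swap(0,5), hi=4 ⇒ 14 11 8 21 7 15 10 20 17 13 12
14>8: swap(0,4), hi=3 ⇒ 7 11 8 21 14 15 10 20 17 13 12
7<8: swap(0,0), lo=1 mid=1 ⇒ 7 11 8 21 14 15 10 20 17 13 12
11>8: swap(1,3), hi=2 ⇒ 7 21 8 11 14 15 10 20 17 13 12
21>8: swap(1,2), hi=1 ⇒ 7 8 21 11 14 15 10 20 17 13 12
8=8: mid=2
done. lo=1 hi=1; nums=7 8 21 11 14 15 10 20 17 13 12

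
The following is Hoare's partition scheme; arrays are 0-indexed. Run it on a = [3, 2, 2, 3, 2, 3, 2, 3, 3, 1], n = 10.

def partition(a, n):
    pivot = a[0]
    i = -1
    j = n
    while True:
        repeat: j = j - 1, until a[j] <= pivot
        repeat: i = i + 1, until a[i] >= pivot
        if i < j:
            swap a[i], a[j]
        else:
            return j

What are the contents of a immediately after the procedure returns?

pivot=3
j stops at 9 (1), i stops at 0 (3); swap ⇒ [1, 2, 2, 3, 2, 3, 2, 3, 3, 3]
j stops at 8 (3), i stops at 3 (3); swap ⇒ [1, 2, 2, 3, 2, 3, 2, 3, 3, 3]
j stops at 7 (3), i stops at 5 (3); swap ⇒ [1, 2, 2, 3, 2, 3, 2, 3, 3, 3]
j stops at 6, i stops at 7; i≥j ⇒ return 6. a=[1, 2, 2, 3, 2, 3, 2, 3, 3, 3]

[1, 2, 2, 3, 2, 3, 2, 3, 3, 3]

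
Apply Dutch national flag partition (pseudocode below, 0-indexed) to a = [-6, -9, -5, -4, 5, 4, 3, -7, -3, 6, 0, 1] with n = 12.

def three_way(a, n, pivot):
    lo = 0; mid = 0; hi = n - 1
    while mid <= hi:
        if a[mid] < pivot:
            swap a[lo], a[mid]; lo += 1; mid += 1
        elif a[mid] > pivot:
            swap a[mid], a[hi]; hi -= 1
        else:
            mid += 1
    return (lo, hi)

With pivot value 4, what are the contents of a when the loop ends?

[-6, -9, -5, -4, 1, 3, -7, -3, 0, 4, 6, 5]

pivot = 4; lo=0, mid=0, hi=11
a[mid]=-6<4: swap a[0],a[0]; lo=1,mid=1 → [-6, -9, -5, -4, 5, 4, 3, -7, -3, 6, 0, 1]
a[mid]=-9<4: swap a[1],a[1]; lo=2,mid=2 → [-6, -9, -5, -4, 5, 4, 3, -7, -3, 6, 0, 1]
a[mid]=-5<4: swap a[2],a[2]; lo=3,mid=3 → [-6, -9, -5, -4, 5, 4, 3, -7, -3, 6, 0, 1]
a[mid]=-4<4: swap a[3],a[3]; lo=4,mid=4 → [-6, -9, -5, -4, 5, 4, 3, -7, -3, 6, 0, 1]
a[mid]=5>4: swap a[4],a[11]; hi=10 → [-6, -9, -5, -4, 1, 4, 3, -7, -3, 6, 0, 5]
a[mid]=1<4: swap a[4],a[4]; lo=5,mid=5 → [-6, -9, -5, -4, 1, 4, 3, -7, -3, 6, 0, 5]
a[mid]=4=4: mid=6
a[mid]=3<4: swap a[5],a[6]; lo=6,mid=7 → [-6, -9, -5, -4, 1, 3, 4, -7, -3, 6, 0, 5]
a[mid]=-7<4: swap a[6],a[7]; lo=7,mid=8 → [-6, -9, -5, -4, 1, 3, -7, 4, -3, 6, 0, 5]
a[mid]=-3<4: swap a[7],a[8]; lo=8,mid=9 → [-6, -9, -5, -4, 1, 3, -7, -3, 4, 6, 0, 5]
a[mid]=6>4: swap a[9],a[10]; hi=9 → [-6, -9, -5, -4, 1, 3, -7, -3, 4, 0, 6, 5]
a[mid]=0<4: swap a[8],a[9]; lo=9,mid=10 → [-6, -9, -5, -4, 1, 3, -7, -3, 0, 4, 6, 5]
end: lo=9, hi=9; a = [-6, -9, -5, -4, 1, 3, -7, -3, 0, 4, 6, 5]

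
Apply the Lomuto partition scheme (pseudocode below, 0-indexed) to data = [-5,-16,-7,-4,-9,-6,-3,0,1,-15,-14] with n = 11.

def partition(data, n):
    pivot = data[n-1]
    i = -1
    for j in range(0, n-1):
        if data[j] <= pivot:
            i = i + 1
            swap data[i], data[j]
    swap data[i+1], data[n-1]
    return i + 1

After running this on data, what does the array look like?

pivot=-14, i=-1
j=0: -5>-14, skip
j=1: -16≤-14, i=0, swap(0,1) ⇒ [-16,-5,-7,-4,-9,-6,-3,0,1,-15,-14]
j=2: -7>-14, skip
j=3: -4>-14, skip
j=4: -9>-14, skip
j=5: -6>-14, skip
j=6: -3>-14, skip
j=7: 0>-14, skip
j=8: 1>-14, skip
j=9: -15≤-14, i=1, swap(1,9) ⇒ [-16,-15,-7,-4,-9,-6,-3,0,1,-5,-14]
swap(2,10) ⇒ [-16,-15,-14,-4,-9,-6,-3,0,1,-5,-7]; return 2

[-16,-15,-14,-4,-9,-6,-3,0,1,-5,-7]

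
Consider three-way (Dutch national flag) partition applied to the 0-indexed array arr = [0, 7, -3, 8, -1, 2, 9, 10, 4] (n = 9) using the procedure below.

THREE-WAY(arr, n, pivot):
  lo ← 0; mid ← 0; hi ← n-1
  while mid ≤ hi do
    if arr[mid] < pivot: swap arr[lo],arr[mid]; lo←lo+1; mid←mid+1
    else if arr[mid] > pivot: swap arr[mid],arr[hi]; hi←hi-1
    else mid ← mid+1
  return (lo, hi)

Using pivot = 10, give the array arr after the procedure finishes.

lo=0 mid=0 hi=8
0<10: swap(0,0), lo=1 mid=1 ⇒ [0, 7, -3, 8, -1, 2, 9, 10, 4]
7<10: swap(1,1), lo=2 mid=2 ⇒ [0, 7, -3, 8, -1, 2, 9, 10, 4]
-3<10: swap(2,2), lo=3 mid=3 ⇒ [0, 7, -3, 8, -1, 2, 9, 10, 4]
8<10: swap(3,3), lo=4 mid=4 ⇒ [0, 7, -3, 8, -1, 2, 9, 10, 4]
-1<10: swap(4,4), lo=5 mid=5 ⇒ [0, 7, -3, 8, -1, 2, 9, 10, 4]
2<10: swap(5,5), lo=6 mid=6 ⇒ [0, 7, -3, 8, -1, 2, 9, 10, 4]
9<10: swap(6,6), lo=7 mid=7 ⇒ [0, 7, -3, 8, -1, 2, 9, 10, 4]
10=10: mid=8
4<10: swap(7,8), lo=8 mid=9 ⇒ [0, 7, -3, 8, -1, 2, 9, 4, 10]
done. lo=8 hi=8; arr=[0, 7, -3, 8, -1, 2, 9, 4, 10]

[0, 7, -3, 8, -1, 2, 9, 4, 10]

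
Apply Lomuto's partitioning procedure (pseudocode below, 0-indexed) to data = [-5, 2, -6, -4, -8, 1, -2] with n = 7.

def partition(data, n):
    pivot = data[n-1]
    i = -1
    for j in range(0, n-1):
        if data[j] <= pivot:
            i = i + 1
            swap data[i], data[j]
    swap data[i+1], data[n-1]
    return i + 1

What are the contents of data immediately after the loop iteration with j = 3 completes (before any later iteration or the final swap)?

pivot = data[6] = -2; i = -1
j=0: data[0]=-5 ≤ -2 → i=0, swap data[0],data[0] (no change) → [-5, 2, -6, -4, -8, 1, -2]
j=1: data[1]=2 > -2 → no swap
j=2: data[2]=-6 ≤ -2 → i=1, swap data[1],data[2] → [-5, -6, 2, -4, -8, 1, -2]
j=3: data[3]=-4 ≤ -2 → i=2, swap data[2],data[3] → [-5, -6, -4, 2, -8, 1, -2]
(after j=3) data = [-5, -6, -4, 2, -8, 1, -2]

[-5, -6, -4, 2, -8, 1, -2]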